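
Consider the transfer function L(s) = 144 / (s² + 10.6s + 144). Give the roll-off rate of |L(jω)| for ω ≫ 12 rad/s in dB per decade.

-40 dB/decade

With 0 zeros and 2 poles, the high-frequency asymptotic slope is 20 × (0 − 2) = -40 dB/decade.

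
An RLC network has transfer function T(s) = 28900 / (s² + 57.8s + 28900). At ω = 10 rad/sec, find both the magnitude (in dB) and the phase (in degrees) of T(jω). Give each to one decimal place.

|T| = 0.0 dB, ∠T = -1.1°

|(j10)² + 57.8(j10) + 28900| = |28800 + j578| = 2.881e+04
|T(j10)| = 28900 / 2.881e+04 = 1.0033
20 log₁₀(1.0033) = 0.03 dB
∠[(j10)² + 57.8(j10) + 28900] = ∠[28800 + j578] = 1.15°
∠T(j10) = −1.15° = -1.15°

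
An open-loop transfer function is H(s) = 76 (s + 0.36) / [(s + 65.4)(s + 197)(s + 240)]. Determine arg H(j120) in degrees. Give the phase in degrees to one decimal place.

-29.5 deg

∠(j120 + 0.36) = arctan(120/0.36) = 89.83°
∠(j120 + 65.4) = arctan(120/65.4) = 61.41°
∠(j120 + 197) = arctan(120/197) = 31.35°
∠(j120 + 240) = arctan(120/240) = 26.57°
∠H(j120) = 89.83° − (61.41° + 31.35° + 26.57°) = -29.49°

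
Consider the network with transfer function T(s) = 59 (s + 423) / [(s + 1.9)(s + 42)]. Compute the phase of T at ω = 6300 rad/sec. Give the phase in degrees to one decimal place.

-93.4°

∠(j6300 + 423) = arctan(6300/423) = 86.16°
∠(j6300 + 1.9) = arctan(6300/1.9) = 89.98°
∠(j6300 + 42) = arctan(6300/42) = 89.62°
∠T(j6300) = 86.16° − (89.98° + 89.62°) = -93.44°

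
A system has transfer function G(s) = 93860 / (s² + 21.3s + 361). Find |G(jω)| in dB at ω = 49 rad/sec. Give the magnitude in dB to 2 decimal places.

|(j49)² + 21.3(j49) + 361| = |-2040 + j1043.7| = 2291
|G(j49)| = 93860 / 2291 = 40.96
20 log₁₀(40.96) = 32.247 dB

32.25 dB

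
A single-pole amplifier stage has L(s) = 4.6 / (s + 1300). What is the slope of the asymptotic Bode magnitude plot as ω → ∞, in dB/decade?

-20 dB/decade

With 0 zeros and 1 pole, the high-frequency asymptotic slope is 20 × (0 − 1) = -20 dB/decade.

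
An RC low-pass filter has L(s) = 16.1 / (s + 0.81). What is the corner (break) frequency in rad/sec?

The single real pole at s = −0.81 gives a corner at ω = 0.81 rad/sec.

0.81 rad/sec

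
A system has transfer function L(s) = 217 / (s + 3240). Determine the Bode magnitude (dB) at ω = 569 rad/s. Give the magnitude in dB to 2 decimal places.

|j569 + 3240| = √(569² + 3240²) = 3290
|L(j569)| = 217 / 3290 = 0.065966
20 log₁₀(0.065966) = -23.614 dB

-23.61 dB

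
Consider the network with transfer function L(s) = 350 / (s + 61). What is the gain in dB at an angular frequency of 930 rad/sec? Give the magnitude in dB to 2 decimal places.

|j930 + 61| = √(930² + 61²) = 932
|L(j930)| = 350 / 932 = 0.37554
20 log₁₀(0.37554) = -8.507 dB

-8.51 dB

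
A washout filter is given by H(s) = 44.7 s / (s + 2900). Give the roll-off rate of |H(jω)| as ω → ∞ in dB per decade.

With 1 zero and 1 pole, the high-frequency asymptotic slope is 20 × (1 − 1) = 0 dB/decade.

0 dB/decade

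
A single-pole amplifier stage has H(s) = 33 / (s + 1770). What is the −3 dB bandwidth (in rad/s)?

For a single-pole low-pass, the −3 dB point is at the pole: ω = 1770 rad/s.

1770 rad/s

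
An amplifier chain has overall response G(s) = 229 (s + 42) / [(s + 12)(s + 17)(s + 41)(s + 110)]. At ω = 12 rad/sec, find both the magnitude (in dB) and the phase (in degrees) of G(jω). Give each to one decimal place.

|j12 + 42| = √(12² + 42²) = 43.68
|j12 + 12| = √(12² + 12²) = 16.97
|j12 + 17| = √(12² + 17²) = 20.81
|j12 + 41| = √(12² + 41²) = 42.72
|j12 + 110| = √(12² + 110²) = 110.7
|G(j12)| = 229 × 43.68 / (16.97 × 20.81 × 42.72 × 110.7) = 0.0059923
20 log₁₀(0.0059923) = -44.45 dB
∠(j12 + 42) = arctan(12/42) = 15.95°
∠(j12 + 12) = arctan(12/12) = 45.00°
∠(j12 + 17) = arctan(12/17) = 35.22°
∠(j12 + 41) = arctan(12/41) = 16.31°
∠(j12 + 110) = arctan(12/110) = 6.23°
∠G(j12) = 15.95° − (45.00° + 35.22° + 16.31° + 6.23°) = -86.81°

|G| = -44.4 dB, ∠G = -86.8°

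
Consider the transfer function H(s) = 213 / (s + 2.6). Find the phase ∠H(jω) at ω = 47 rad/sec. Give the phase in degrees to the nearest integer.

∠(j47 + 2.6) = arctan(47/2.6) = 86.83°
∠H(j47) = −86.83° = -86.83°

-87 deg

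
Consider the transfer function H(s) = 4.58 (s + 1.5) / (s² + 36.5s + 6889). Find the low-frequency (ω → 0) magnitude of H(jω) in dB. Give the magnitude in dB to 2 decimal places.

-60.02 dB

H(0) = 4.58 × 1.5 / 6889 = 0.00099724
20 log₁₀(0.00099724) = -60.024 dB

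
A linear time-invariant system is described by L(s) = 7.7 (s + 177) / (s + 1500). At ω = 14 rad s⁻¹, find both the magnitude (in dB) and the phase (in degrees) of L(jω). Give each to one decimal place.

|j14 + 177| = √(14² + 177²) = 177.6
|j14 + 1500| = √(14² + 1500²) = 1500
|L(j14)| = 7.7 × 177.6 / 1500 = 0.9114
20 log₁₀(0.9114) = -0.81 dB
∠(j14 + 177) = arctan(14/177) = 4.52°
∠(j14 + 1500) = arctan(14/1500) = 0.53°
∠L(j14) = 4.52° − 0.53° = 3.99°

|L| = -0.8 dB, ∠L = 4.0°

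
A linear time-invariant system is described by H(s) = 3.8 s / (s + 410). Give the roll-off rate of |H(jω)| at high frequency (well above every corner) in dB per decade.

0 dB/decade

With 1 zero and 1 pole, the high-frequency asymptotic slope is 20 × (1 − 1) = 0 dB/decade.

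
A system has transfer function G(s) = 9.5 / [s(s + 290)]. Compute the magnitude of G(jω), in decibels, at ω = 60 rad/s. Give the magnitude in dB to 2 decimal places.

-65.44 dB

|j60 + 290| = √(60² + 290²) = 296.1
|j60| = 60
|G(j60)| = 9.5 / (296.1 × 60) = 0.00053465
20 log₁₀(0.00053465) = -65.439 dB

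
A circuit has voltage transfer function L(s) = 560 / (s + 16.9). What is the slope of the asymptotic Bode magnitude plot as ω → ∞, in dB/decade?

-20 dB/decade

With 0 zeros and 1 pole, the high-frequency asymptotic slope is 20 × (0 − 1) = -20 dB/decade.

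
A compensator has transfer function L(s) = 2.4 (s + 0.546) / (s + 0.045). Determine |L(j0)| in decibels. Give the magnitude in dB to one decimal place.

L(0) = 2.4 × 0.546 / 0.045 = 29.12
20 log₁₀(29.12) = 29.28 dB

29.3 dB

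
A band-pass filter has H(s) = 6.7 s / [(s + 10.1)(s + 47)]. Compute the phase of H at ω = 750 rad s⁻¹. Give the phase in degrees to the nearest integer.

∠(j750) = 90.00°
∠(j750 + 10.1) = arctan(750/10.1) = 89.23°
∠(j750 + 47) = arctan(750/47) = 86.41°
∠H(j750) = 90.00° − (89.23° + 86.41°) = -85.64°

-86°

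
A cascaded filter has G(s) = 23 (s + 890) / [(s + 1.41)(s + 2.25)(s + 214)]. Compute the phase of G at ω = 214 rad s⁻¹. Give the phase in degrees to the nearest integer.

∠(j214 + 890) = arctan(214/890) = 13.52°
∠(j214 + 1.41) = arctan(214/1.41) = 89.62°
∠(j214 + 2.25) = arctan(214/2.25) = 89.40°
∠(j214 + 214) = arctan(214/214) = 45.00°
∠G(j214) = 13.52° − (89.62° + 89.40° + 45.00°) = -210.50°

-211°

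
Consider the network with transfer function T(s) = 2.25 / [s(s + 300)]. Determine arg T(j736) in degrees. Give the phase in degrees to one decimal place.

∠(j736 + 300) = arctan(736/300) = 67.82°
∠(j736) = 90.00°
∠T(j736) = − (67.82° + 90.00°) = -157.82°

-157.8 deg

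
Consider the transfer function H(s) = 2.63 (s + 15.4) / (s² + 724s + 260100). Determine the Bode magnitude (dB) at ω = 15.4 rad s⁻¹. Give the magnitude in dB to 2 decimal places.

|j15.4 + 15.4| = √(15.4² + 15.4²) = 21.78
|(j15.4)² + 724(j15.4) + 260100| = |2.5986e+05 + j11150| = 2.601e+05
|H(j15.4)| = 2.63 × 21.78 / 2.601e+05 = 0.00022022
20 log₁₀(0.00022022) = -73.143 dB

-73.14 dB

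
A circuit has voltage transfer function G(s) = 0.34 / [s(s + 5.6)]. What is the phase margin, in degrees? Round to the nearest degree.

89°

Gain crossover: |G(jω)| = 1 at ω ≈ 0.0607 rad/s.
∠G(j0.0607) = −90° − arctan(0.0607/5.6) ≈ -90.62°
PM = 180° + (-90.62°) = 89.38°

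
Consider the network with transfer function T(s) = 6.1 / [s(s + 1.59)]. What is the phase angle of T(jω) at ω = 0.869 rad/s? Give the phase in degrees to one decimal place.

-118.7°

∠(j0.869 + 1.59) = arctan(0.869/1.59) = 28.66°
∠(j0.869) = 90.00°
∠T(j0.869) = − (28.66° + 90.00°) = -118.66°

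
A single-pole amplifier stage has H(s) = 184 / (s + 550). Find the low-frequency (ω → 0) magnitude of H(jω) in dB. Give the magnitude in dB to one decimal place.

-9.5 dB

H(0) = 184 / 550 = 0.33455
20 log₁₀(0.33455) = -9.51 dB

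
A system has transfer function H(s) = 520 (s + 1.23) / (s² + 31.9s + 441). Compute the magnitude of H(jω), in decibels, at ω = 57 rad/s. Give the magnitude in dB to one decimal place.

19.0 dB

|j57 + 1.23| = √(57² + 1.23²) = 57.01
|(j57)² + 31.9(j57) + 441| = |-2808 + j1818.3| = 3345
|H(j57)| = 520 × 57.01 / 3345 = 8.8622
20 log₁₀(8.8622) = 18.95 dB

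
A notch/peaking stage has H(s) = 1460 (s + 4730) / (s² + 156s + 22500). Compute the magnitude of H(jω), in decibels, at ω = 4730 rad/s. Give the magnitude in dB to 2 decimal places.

-7.20 dB

|j4730 + 4730| = √(4730² + 4730²) = 6689
|(j4730)² + 156(j4730) + 22500| = |-2.235e+07 + j7.3788e+05| = 2.236e+07
|H(j4730)| = 1460 × 6689 / 2.236e+07 = 0.43672
20 log₁₀(0.43672) = -7.196 dB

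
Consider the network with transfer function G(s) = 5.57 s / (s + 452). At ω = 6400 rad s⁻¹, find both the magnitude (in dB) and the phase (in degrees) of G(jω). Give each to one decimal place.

|G| = 14.9 dB, ∠G = 4.0°

|j6400| = 6400
|j6400 + 452| = √(6400² + 452²) = 6416
|G(j6400)| = 5.57 × 6400 / 6416 = 5.5562
20 log₁₀(5.5562) = 14.90 dB
∠(j6400) = 90.00°
∠(j6400 + 452) = arctan(6400/452) = 85.96°
∠G(j6400) = 90.00° − 85.96° = 4.04°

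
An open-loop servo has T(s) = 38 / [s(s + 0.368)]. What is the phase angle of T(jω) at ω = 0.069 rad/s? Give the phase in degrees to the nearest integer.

∠(j0.069 + 0.368) = arctan(0.069/0.368) = 10.62°
∠(j0.069) = 90.00°
∠T(j0.069) = − (10.62° + 90.00°) = -100.62°

-101 deg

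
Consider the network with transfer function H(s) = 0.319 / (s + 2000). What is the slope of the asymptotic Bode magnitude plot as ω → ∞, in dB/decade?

With 0 zeros and 1 pole, the high-frequency asymptotic slope is 20 × (0 − 1) = -20 dB/decade.

-20 dB/decade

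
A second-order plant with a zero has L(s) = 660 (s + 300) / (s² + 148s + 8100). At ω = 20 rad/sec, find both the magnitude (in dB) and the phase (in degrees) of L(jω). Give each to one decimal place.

|L| = 27.6 dB, ∠L = -17.2 deg

|j20 + 300| = √(20² + 300²) = 300.7
|(j20)² + 148(j20) + 8100| = |7700 + j2960| = 8249
|L(j20)| = 660 × 300.7 / 8249 = 24.055
20 log₁₀(24.055) = 27.62 dB
∠(j20 + 300) = arctan(20/300) = 3.81°
∠[(j20)² + 148(j20) + 8100] = ∠[7700 + j2960] = 21.03°
∠L(j20) = 3.81° − 21.03° = -17.21°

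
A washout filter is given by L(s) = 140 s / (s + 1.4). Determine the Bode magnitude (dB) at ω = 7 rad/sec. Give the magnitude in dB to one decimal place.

|j7| = 7
|j7 + 1.4| = √(7² + 1.4²) = 7.139
|L(j7)| = 140 × 7 / 7.139 = 137.28
20 log₁₀(137.28) = 42.75 dB

42.8 dB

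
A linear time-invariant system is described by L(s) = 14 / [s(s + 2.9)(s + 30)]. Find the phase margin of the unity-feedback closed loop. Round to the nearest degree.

Gain crossover: |L(jω)| = 1 at ω ≈ 0.161 rad/s.
∠L(j0.161) = −90° − arctan(0.161/2.9) − arctan(0.161/30) ≈ -93.48°
PM = 180° + (-93.48°) = 86.52°

87°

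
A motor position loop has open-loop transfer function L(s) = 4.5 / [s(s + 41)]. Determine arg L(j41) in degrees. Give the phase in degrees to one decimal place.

∠(j41 + 41) = arctan(41/41) = 45.00°
∠(j41) = 90.00°
∠L(j41) = − (45.00° + 90.00°) = -135.00°

-135.0°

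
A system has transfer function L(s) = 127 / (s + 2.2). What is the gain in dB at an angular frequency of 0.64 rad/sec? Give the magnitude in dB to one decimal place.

34.9 dB

|j0.64 + 2.2| = √(0.64² + 2.2²) = 2.291
|L(j0.64)| = 127 / 2.291 = 55.429
20 log₁₀(55.429) = 34.87 dB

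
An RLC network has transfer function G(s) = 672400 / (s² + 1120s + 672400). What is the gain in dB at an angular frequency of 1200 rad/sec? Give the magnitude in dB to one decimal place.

-7.2 dB

|(j1200)² + 1120(j1200) + 672400| = |-7.676e+05 + j1.344e+06| = 1.548e+06
|G(j1200)| = 672400 / 1.548e+06 = 0.43444
20 log₁₀(0.43444) = -7.24 dB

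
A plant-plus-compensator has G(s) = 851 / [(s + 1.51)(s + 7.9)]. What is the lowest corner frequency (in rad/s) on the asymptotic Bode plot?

Break frequencies occur at each pole and zero magnitude: 1.51 rad/s, 7.9 rad/s.
The lowest is 1.51 rad/s.

1.51 rad/s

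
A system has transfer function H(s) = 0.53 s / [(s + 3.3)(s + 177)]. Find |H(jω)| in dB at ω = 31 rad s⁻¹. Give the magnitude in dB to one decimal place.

|j31| = 31
|j31 + 3.3| = √(31² + 3.3²) = 31.18
|j31 + 177| = √(31² + 177²) = 179.7
|H(j31)| = 0.53 × 31 / (31.18 × 179.7) = 0.0029329
20 log₁₀(0.0029329) = -50.65 dB

-50.7 dB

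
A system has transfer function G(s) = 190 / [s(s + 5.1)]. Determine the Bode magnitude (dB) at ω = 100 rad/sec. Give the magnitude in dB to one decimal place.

|j100 + 5.1| = √(100² + 5.1²) = 100.1
|j100| = 100
|G(j100)| = 190 / (100.1 × 100) = 0.018975
20 log₁₀(0.018975) = -34.44 dB

-34.4 dB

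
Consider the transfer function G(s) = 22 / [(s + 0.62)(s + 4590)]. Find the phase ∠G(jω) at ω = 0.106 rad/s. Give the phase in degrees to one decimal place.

∠(j0.106 + 0.62) = arctan(0.106/0.62) = 9.70°
∠(j0.106 + 4590) = arctan(0.106/4590) = 0.00°
∠G(j0.106) = − (9.70° + 0.00°) = -9.70°

-9.7°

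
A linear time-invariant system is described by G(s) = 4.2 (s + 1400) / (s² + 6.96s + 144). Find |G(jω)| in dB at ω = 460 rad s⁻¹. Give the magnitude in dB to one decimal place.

|j460 + 1400| = √(460² + 1400²) = 1474
|(j460)² + 6.96(j460) + 144| = |-2.1146e+05 + j3201.6| = 2.115e+05
|G(j460)| = 4.2 × 1474 / 2.115e+05 = 0.029266
20 log₁₀(0.029266) = -30.67 dB

-30.7 dB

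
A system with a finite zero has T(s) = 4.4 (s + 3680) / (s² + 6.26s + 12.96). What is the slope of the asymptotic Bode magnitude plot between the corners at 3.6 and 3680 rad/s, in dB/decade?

In this band the factors already past their corner are: complex pole pair at ωₙ ≈ 3.6; net slope = -40 dB/decade.

-40 dB/decade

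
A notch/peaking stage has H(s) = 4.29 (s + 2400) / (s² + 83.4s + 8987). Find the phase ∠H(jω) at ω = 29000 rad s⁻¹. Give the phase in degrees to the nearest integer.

∠(j29000 + 2400) = arctan(29000/2400) = 85.27°
∠[(j29000)² + 83.4(j29000) + 8987] = ∠[-8.4099e+08 + j2.4186e+06] = 179.84°
∠H(j29000) = 85.27° − 179.84° = -94.57°

-95°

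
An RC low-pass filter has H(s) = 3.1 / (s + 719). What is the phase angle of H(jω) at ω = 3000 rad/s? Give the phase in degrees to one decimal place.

-76.5 deg

∠(j3000 + 719) = arctan(3000/719) = 76.52°
∠H(j3000) = −76.52° = -76.52°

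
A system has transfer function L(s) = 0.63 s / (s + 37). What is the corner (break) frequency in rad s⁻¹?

37 rad s⁻¹

The single real pole at s = −37 gives a corner at ω = 37 rad s⁻¹.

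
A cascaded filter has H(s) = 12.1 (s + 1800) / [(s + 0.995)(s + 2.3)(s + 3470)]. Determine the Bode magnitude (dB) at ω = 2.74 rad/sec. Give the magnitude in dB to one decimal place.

-4.4 dB

|j2.74 + 1800| = √(2.74² + 1800²) = 1800
|j2.74 + 0.995| = √(2.74² + 0.995²) = 2.915
|j2.74 + 2.3| = √(2.74² + 2.3²) = 3.577
|j2.74 + 3470| = √(2.74² + 3470²) = 3470
|H(j2.74)| = 12.1 × 1800 / (2.915 × 3.577 × 3470) = 0.60189
20 log₁₀(0.60189) = -4.41 dB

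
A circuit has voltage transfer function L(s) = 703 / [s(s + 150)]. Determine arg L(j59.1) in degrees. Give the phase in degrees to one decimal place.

-111.5°

∠(j59.1 + 150) = arctan(59.1/150) = 21.50°
∠(j59.1) = 90.00°
∠L(j59.1) = − (21.50° + 90.00°) = -111.50°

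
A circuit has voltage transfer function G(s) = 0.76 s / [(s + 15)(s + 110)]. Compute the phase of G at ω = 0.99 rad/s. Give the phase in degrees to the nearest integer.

86°

∠(j0.99) = 90.00°
∠(j0.99 + 15) = arctan(0.99/15) = 3.78°
∠(j0.99 + 110) = arctan(0.99/110) = 0.52°
∠G(j0.99) = 90.00° − (3.78° + 0.52°) = 85.71°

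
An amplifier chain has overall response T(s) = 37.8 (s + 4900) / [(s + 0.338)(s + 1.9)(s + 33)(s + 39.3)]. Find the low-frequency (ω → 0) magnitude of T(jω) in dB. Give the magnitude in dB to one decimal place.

T(0) = 37.8 × 4900 / (0.338 × 1.9 × 33 × 39.3) = 222.39
20 log₁₀(222.39) = 46.94 dB

46.9 dB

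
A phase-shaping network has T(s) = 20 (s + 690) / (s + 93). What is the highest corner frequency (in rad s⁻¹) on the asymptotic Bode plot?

Break frequencies occur at each pole and zero magnitude: 93 rad s⁻¹, 690 rad s⁻¹.
The highest is 690 rad s⁻¹.

690 rad s⁻¹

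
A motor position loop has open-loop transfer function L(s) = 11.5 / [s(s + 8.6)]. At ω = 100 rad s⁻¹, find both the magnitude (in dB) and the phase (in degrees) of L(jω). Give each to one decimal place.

|j100 + 8.6| = √(100² + 8.6²) = 100.4
|j100| = 100
|L(j100)| = 11.5 / (100.4 × 100) = 0.0011458
20 log₁₀(0.0011458) = -58.82 dB
∠(j100 + 8.6) = arctan(100/8.6) = 85.08°
∠(j100) = 90.00°
∠L(j100) = − (85.08° + 90.00°) = -175.08°

|L| = -58.8 dB, ∠L = -175.1 deg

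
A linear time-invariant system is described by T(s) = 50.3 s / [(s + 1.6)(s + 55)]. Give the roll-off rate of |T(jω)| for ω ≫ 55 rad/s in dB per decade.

With 1 zero and 2 poles, the high-frequency asymptotic slope is 20 × (1 − 2) = -20 dB/decade.

-20 dB/decade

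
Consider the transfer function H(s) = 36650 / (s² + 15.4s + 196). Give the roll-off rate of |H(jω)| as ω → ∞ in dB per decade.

With 0 zeros and 2 poles, the high-frequency asymptotic slope is 20 × (0 − 2) = -40 dB/decade.

-40 dB/decade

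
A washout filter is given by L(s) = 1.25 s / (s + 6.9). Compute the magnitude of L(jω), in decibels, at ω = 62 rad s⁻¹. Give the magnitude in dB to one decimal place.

1.9 dB

|j62| = 62
|j62 + 6.9| = √(62² + 6.9²) = 62.38
|L(j62)| = 1.25 × 62 / 62.38 = 1.2423
20 log₁₀(1.2423) = 1.88 dB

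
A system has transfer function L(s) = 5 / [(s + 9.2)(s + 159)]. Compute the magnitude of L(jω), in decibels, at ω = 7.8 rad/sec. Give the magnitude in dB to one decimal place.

|j7.8 + 9.2| = √(7.8² + 9.2²) = 12.06
|j7.8 + 159| = √(7.8² + 159²) = 159.2
|L(j7.8)| = 5 / (12.06 × 159.2) = 0.002604
20 log₁₀(0.002604) = -51.69 dB

-51.7 dB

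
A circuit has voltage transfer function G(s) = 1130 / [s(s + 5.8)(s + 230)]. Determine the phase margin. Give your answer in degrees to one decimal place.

81.6°

Gain crossover: |G(jω)| = 1 at ω ≈ 0.838 rad/s.
∠G(j0.838) = −90° − arctan(0.838/5.8) − arctan(0.838/230) ≈ -98.43°
PM = 180° + (-98.43°) = 81.57°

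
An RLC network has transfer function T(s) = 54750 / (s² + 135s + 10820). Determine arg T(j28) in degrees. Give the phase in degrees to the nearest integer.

-21°

∠[(j28)² + 135(j28) + 10820] = ∠[10036 + j3780] = 20.64°
∠T(j28) = −20.64° = -20.64°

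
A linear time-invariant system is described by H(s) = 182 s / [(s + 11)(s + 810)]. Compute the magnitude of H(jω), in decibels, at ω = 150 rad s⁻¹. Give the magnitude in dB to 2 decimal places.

-13.14 dB

|j150| = 150
|j150 + 11| = √(150² + 11²) = 150.4
|j150 + 810| = √(150² + 810²) = 823.8
|H(j150)| = 182 × 150 / (150.4 × 823.8) = 0.22034
20 log₁₀(0.22034) = -13.138 dB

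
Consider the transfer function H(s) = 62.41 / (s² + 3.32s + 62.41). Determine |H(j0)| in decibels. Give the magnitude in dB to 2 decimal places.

H(0) = 62.41 / 62.41 = 1
20 log₁₀(1) = 0.000 dB

0.00 dB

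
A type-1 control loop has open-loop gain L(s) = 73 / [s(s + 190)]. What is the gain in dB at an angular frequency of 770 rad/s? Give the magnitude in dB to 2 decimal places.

|j770 + 190| = √(770² + 190²) = 793.1
|j770| = 770
|L(j770)| = 73 / (793.1 × 770) = 0.00011954
20 log₁₀(0.00011954) = -78.450 dB

-78.45 dB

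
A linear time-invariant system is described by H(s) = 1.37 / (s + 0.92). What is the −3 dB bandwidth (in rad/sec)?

0.92 rad/sec

For a single-pole low-pass, the −3 dB point is at the pole: ω = 0.92 rad/sec.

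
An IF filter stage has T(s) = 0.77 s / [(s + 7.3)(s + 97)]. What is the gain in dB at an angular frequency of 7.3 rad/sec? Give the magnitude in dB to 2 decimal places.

-45.04 dB

|j7.3| = 7.3
|j7.3 + 7.3| = √(7.3² + 7.3²) = 10.32
|j7.3 + 97| = √(7.3² + 97²) = 97.27
|T(j7.3)| = 0.77 × 7.3 / (10.32 × 97.27) = 0.0055973
20 log₁₀(0.0055973) = -45.040 dB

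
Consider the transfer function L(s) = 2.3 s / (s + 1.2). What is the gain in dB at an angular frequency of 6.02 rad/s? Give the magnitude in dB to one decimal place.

7.1 dB

|j6.02| = 6.02
|j6.02 + 1.2| = √(6.02² + 1.2²) = 6.138
|L(j6.02)| = 2.3 × 6.02 / 6.138 = 2.2556
20 log₁₀(2.2556) = 7.07 dB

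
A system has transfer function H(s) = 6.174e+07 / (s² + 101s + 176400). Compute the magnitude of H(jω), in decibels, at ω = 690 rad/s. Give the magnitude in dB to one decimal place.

|(j690)² + 101(j690) + 176400| = |-2.997e+05 + j69690| = 3.077e+05
|H(j690)| = 6.174e+07 / 3.077e+05 = 200.65
20 log₁₀(200.65) = 46.05 dB

46.0 dB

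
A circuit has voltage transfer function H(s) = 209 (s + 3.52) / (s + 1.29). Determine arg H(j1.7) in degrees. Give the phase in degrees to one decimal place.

∠(j1.7 + 3.52) = arctan(1.7/3.52) = 25.78°
∠(j1.7 + 1.29) = arctan(1.7/1.29) = 52.81°
∠H(j1.7) = 25.78° − 52.81° = -27.03°

-27.0 deg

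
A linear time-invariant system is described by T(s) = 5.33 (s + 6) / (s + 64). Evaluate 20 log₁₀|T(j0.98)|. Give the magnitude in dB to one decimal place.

|j0.98 + 6| = √(0.98² + 6²) = 6.08
|j0.98 + 64| = √(0.98² + 64²) = 64.01
|T(j0.98)| = 5.33 × 6.08 / 64.01 = 0.50625
20 log₁₀(0.50625) = -5.91 dB

-5.9 dB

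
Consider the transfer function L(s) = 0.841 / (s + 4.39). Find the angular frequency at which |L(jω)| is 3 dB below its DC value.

4.39 rad/s

For a single-pole low-pass, the −3 dB point is at the pole: ω = 4.39 rad/s.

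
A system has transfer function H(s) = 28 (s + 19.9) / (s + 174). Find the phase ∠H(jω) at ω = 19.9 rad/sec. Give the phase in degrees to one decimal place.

38.5°

∠(j19.9 + 19.9) = arctan(19.9/19.9) = 45.00°
∠(j19.9 + 174) = arctan(19.9/174) = 6.52°
∠H(j19.9) = 45.00° − 6.52° = 38.48°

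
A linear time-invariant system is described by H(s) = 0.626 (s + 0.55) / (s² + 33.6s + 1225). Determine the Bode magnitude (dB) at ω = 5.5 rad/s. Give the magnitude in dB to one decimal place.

|j5.5 + 0.55| = √(5.5² + 0.55²) = 5.527
|(j5.5)² + 33.6(j5.5) + 1225| = |1194.8 + j184.8| = 1209
|H(j5.5)| = 0.626 × 5.527 / 1209 = 0.0028621
20 log₁₀(0.0028621) = -50.87 dB

-50.9 dB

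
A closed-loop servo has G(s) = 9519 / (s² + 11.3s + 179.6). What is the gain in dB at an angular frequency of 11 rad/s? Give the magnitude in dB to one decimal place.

36.8 dB

|(j11)² + 11.3(j11) + 179.6| = |58.6 + j124.3| = 137.4
|G(j11)| = 9519 / 137.4 = 69.269
20 log₁₀(69.269) = 36.81 dB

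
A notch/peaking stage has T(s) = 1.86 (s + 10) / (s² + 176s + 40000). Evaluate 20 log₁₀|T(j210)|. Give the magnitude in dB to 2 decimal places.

|j210 + 10| = √(210² + 10²) = 210.2
|(j210)² + 176(j210) + 40000| = |-4100 + j36960| = 3.719e+04
|T(j210)| = 1.86 × 210.2 / 3.719e+04 = 0.010516
20 log₁₀(0.010516) = -39.563 dB

-39.56 dB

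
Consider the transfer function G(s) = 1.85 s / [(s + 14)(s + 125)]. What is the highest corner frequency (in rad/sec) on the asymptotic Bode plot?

Break frequencies occur at each pole and zero magnitude: 14 rad/sec, 125 rad/sec.
The highest is 125 rad/sec.

125 rad/sec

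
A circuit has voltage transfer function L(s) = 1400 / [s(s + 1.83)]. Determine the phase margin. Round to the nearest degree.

3°

Gain crossover: |L(jω)| = 1 at ω ≈ 37.4 rad/s.
∠L(j37.4) = −90° − arctan(37.4/1.83) ≈ -177.20°
PM = 180° + (-177.20°) = 2.80°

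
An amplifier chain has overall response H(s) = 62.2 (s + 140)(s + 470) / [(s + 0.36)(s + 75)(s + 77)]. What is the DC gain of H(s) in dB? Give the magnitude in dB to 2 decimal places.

65.88 dB

H(0) = 62.2 × 140 × 470 / (0.36 × 75 × 77) = 1968.6
20 log₁₀(1968.6) = 65.883 dB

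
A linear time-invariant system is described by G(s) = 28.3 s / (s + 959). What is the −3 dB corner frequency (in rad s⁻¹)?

For a single-pole high-pass, the −3 dB point is at the pole: ω = 959 rad s⁻¹.

959 rad s⁻¹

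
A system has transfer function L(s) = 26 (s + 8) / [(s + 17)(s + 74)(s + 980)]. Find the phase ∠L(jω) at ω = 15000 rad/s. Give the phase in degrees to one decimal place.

∠(j15000 + 8) = arctan(15000/8) = 89.97°
∠(j15000 + 17) = arctan(15000/17) = 89.94°
∠(j15000 + 74) = arctan(15000/74) = 89.72°
∠(j15000 + 980) = arctan(15000/980) = 86.26°
∠L(j15000) = 89.97° − (89.94° + 89.72° + 86.26°) = -175.94°

-175.9°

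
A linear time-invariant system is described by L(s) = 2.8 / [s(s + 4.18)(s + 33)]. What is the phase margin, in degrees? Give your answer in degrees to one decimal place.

Gain crossover: |L(jω)| = 1 at ω ≈ 0.0203 rad/s.
∠L(j0.0203) = −90° − arctan(0.0203/4.18) − arctan(0.0203/33) ≈ -90.31°
PM = 180° + (-90.31°) = 89.69°

89.7°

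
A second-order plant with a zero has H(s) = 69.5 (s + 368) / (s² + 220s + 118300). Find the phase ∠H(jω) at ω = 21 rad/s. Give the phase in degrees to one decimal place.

∠(j21 + 368) = arctan(21/368) = 3.27°
∠[(j21)² + 220(j21) + 118300] = ∠[1.1786e+05 + j4620] = 2.24°
∠H(j21) = 3.27° − 2.24° = 1.02°

1.0°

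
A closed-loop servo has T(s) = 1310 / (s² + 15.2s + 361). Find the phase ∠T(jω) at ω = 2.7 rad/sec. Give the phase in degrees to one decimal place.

-6.6°

∠[(j2.7)² + 15.2(j2.7) + 361] = ∠[353.71 + j41.04] = 6.62°
∠T(j2.7) = −6.62° = -6.62°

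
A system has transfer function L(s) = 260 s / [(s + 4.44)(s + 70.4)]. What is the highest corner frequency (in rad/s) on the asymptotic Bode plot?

Break frequencies occur at each pole and zero magnitude: 4.44 rad/s, 70.4 rad/s.
The highest is 70.4 rad/s.

70.4 rad/s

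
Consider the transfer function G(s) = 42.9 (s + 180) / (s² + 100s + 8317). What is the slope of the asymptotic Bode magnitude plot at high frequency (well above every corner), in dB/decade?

-20 dB/decade

With 1 zero and 2 poles, the high-frequency asymptotic slope is 20 × (1 − 2) = -20 dB/decade.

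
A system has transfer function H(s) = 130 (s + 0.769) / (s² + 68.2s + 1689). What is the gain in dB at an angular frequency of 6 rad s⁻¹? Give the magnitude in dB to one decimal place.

|j6 + 0.769| = √(6² + 0.769²) = 6.049
|(j6)² + 68.2(j6) + 1689| = |1653 + j409.2| = 1703
|H(j6)| = 130 × 6.049 / 1703 = 0.46179
20 log₁₀(0.46179) = -6.71 dB

-6.7 dB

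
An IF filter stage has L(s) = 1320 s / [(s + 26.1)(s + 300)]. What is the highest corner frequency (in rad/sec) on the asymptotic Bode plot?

Break frequencies occur at each pole and zero magnitude: 26.1 rad/sec, 300 rad/sec.
The highest is 300 rad/sec.

300 rad/sec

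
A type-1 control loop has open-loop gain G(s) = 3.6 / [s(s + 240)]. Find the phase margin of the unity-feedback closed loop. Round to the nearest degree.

90°

Gain crossover: |G(jω)| = 1 at ω ≈ 0.015 rad/sec.
∠G(j0.015) = −90° − arctan(0.015/240) ≈ -90.00°
PM = 180° + (-90.00°) = 90.00°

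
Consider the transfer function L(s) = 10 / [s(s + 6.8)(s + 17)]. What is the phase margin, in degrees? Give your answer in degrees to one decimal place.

89.0°

Gain crossover: |L(jω)| = 1 at ω ≈ 0.0865 rad/s.
∠L(j0.0865) = −90° − arctan(0.0865/6.8) − arctan(0.0865/17) ≈ -91.02°
PM = 180° + (-91.02°) = 88.98°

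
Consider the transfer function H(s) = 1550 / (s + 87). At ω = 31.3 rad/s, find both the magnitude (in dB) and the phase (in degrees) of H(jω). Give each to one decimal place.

|H| = 24.5 dB, ∠H = -19.8°

|j31.3 + 87| = √(31.3² + 87²) = 92.46
|H(j31.3)| = 1550 / 92.46 = 16.764
20 log₁₀(16.764) = 24.49 dB
∠(j31.3 + 87) = arctan(31.3/87) = 19.79°
∠H(j31.3) = −19.79° = -19.79°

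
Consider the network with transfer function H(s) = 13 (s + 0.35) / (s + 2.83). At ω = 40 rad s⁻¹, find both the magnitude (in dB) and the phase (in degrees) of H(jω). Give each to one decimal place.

|j40 + 0.35| = √(40² + 0.35²) = 40
|j40 + 2.83| = √(40² + 2.83²) = 40.1
|H(j40)| = 13 × 40 / 40.1 = 12.968
20 log₁₀(12.968) = 22.26 dB
∠(j40 + 0.35) = arctan(40/0.35) = 89.50°
∠(j40 + 2.83) = arctan(40/2.83) = 85.95°
∠H(j40) = 89.50° − 85.95° = 3.55°

|H| = 22.3 dB, ∠H = 3.5°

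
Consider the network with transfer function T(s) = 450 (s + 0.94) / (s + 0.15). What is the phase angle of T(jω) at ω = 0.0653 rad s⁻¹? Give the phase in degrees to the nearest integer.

-20 deg

∠(j0.0653 + 0.94) = arctan(0.0653/0.94) = 3.97°
∠(j0.0653 + 0.15) = arctan(0.0653/0.15) = 23.53°
∠T(j0.0653) = 3.97° − 23.53° = -19.55°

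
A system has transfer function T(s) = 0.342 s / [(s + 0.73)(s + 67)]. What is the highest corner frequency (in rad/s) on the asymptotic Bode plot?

Break frequencies occur at each pole and zero magnitude: 0.73 rad/s, 67 rad/s.
The highest is 67 rad/s.

67 rad/s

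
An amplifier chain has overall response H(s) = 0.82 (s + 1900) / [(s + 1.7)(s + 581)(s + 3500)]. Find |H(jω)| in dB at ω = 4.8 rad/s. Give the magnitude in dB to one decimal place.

|j4.8 + 1900| = √(4.8² + 1900²) = 1900
|j4.8 + 1.7| = √(4.8² + 1.7²) = 5.092
|j4.8 + 581| = √(4.8² + 581²) = 581
|j4.8 + 3500| = √(4.8² + 3500²) = 3500
|H(j4.8)| = 0.82 × 1900 / (5.092 × 581 × 3500) = 0.00015046
20 log₁₀(0.00015046) = -76.45 dB

-76.5 dB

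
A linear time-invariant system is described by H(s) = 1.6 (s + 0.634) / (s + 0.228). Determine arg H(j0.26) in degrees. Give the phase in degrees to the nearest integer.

-26 deg

∠(j0.26 + 0.634) = arctan(0.26/0.634) = 22.30°
∠(j0.26 + 0.228) = arctan(0.26/0.228) = 48.75°
∠H(j0.26) = 22.30° − 48.75° = -26.45°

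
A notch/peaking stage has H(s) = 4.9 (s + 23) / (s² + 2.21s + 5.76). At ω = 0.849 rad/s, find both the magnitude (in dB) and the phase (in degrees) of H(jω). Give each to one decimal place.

|H| = 26.4 dB, ∠H = -18.3°

|j0.849 + 23| = √(0.849² + 23²) = 23.02
|(j0.849)² + 2.21(j0.849) + 5.76| = |5.0392 + j1.8763| = 5.377
|H(j0.849)| = 4.9 × 23.02 / 5.377 = 20.973
20 log₁₀(20.973) = 26.43 dB
∠(j0.849 + 23) = arctan(0.849/23) = 2.11°
∠[(j0.849)² + 2.21(j0.849) + 5.76] = ∠[5.0392 + j1.8763] = 20.42°
∠H(j0.849) = 2.11° − 20.42° = -18.31°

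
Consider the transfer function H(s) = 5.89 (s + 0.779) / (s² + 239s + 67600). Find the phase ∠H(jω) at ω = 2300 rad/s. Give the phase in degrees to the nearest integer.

∠(j2300 + 0.779) = arctan(2300/0.779) = 89.98°
∠[(j2300)² + 239(j2300) + 67600] = ∠[-5.2224e+06 + j5.497e+05] = 173.99°
∠H(j2300) = 89.98° − 173.99° = -84.01°

-84 deg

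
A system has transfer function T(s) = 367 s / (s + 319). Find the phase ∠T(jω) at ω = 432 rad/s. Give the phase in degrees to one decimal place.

∠(j432) = 90.00°
∠(j432 + 319) = arctan(432/319) = 53.56°
∠T(j432) = 90.00° − 53.56° = 36.44°

36.4°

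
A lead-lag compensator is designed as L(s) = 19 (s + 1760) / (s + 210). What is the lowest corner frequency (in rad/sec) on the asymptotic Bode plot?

Break frequencies occur at each pole and zero magnitude: 210 rad/sec, 1760 rad/sec.
The lowest is 210 rad/sec.

210 rad/sec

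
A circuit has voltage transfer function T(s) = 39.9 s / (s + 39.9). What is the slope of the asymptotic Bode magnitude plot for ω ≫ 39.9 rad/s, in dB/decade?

0 dB/decade

With 1 zero and 1 pole, the high-frequency asymptotic slope is 20 × (1 − 1) = 0 dB/decade.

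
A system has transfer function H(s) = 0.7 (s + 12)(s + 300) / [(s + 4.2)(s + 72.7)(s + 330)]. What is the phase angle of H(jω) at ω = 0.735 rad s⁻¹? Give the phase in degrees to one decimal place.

-7.0°

∠(j0.735 + 12) = arctan(0.735/12) = 3.50°
∠(j0.735 + 300) = arctan(0.735/300) = 0.14°
∠(j0.735 + 4.2) = arctan(0.735/4.2) = 9.93°
∠(j0.735 + 72.7) = arctan(0.735/72.7) = 0.58°
∠(j0.735 + 330) = arctan(0.735/330) = 0.13°
∠H(j0.735) = 3.50° + 0.14° − (9.93° + 0.58° + 0.13°) = -6.99°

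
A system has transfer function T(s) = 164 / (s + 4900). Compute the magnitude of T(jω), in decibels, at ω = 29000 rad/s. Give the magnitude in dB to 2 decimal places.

|j29000 + 4900| = √(29000² + 4900²) = 2.941e+04
|T(j29000)| = 164 / 2.941e+04 = 0.0055761
20 log₁₀(0.0055761) = -45.073 dB

-45.07 dB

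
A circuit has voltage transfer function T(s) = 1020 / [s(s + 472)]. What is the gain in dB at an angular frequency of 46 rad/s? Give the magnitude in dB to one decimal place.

|j46 + 472| = √(46² + 472²) = 474.2
|j46| = 46
|T(j46)| = 1020 / (474.2 × 46) = 0.046757
20 log₁₀(0.046757) = -26.60 dB

-26.6 dB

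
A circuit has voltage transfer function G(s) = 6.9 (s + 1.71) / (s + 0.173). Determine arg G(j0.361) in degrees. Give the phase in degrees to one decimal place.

-52.5°

∠(j0.361 + 1.71) = arctan(0.361/1.71) = 11.92°
∠(j0.361 + 0.173) = arctan(0.361/0.173) = 64.40°
∠G(j0.361) = 11.92° − 64.40° = -52.47°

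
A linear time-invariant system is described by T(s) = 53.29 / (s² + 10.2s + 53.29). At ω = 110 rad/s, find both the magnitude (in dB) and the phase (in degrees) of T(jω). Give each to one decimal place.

|T| = -47.1 dB, ∠T = -174.7°

|(j110)² + 10.2(j110) + 53.29| = |-12047 + j1122| = 1.21e+04
|T(j110)| = 53.29 / 1.21e+04 = 0.0044046
20 log₁₀(0.0044046) = -47.12 dB
∠[(j110)² + 10.2(j110) + 53.29] = ∠[-12047 + j1122] = 174.68°
∠T(j110) = −174.68° = -174.68°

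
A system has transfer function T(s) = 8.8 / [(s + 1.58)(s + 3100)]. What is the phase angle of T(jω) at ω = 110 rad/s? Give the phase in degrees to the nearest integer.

∠(j110 + 1.58) = arctan(110/1.58) = 89.18°
∠(j110 + 3100) = arctan(110/3100) = 2.03°
∠T(j110) = − (89.18° + 2.03°) = -91.21°

-91°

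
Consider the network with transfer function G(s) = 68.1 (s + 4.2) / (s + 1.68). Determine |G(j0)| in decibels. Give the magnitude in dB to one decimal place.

44.6 dB

G(0) = 68.1 × 4.2 / 1.68 = 170.25
20 log₁₀(170.25) = 44.62 dB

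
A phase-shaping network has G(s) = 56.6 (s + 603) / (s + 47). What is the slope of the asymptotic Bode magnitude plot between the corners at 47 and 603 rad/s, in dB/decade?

-20 dB/decade

In this band the factors already past their corner are: pole at 47; net slope = -20 dB/decade.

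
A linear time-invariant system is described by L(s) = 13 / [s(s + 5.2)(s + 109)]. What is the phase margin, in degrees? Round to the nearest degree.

90 deg

Gain crossover: |L(jω)| = 1 at ω ≈ 0.0229 rad/s.
∠L(j0.0229) = −90° − arctan(0.0229/5.2) − arctan(0.0229/109) ≈ -90.26°
PM = 180° + (-90.26°) = 89.74°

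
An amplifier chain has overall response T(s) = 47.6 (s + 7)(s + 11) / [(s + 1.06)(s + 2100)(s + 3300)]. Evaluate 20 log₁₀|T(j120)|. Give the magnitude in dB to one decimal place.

|j120 + 7| = √(120² + 7²) = 120.2
|j120 + 11| = √(120² + 11²) = 120.5
|j120 + 1.06| = √(120² + 1.06²) = 120
|j120 + 2100| = √(120² + 2100²) = 2103
|j120 + 3300| = √(120² + 3300²) = 3302
|T(j120)| = 47.6 × 120.2 × 120.5 / (120 × 2103 × 3302) = 0.00082718
20 log₁₀(0.00082718) = -61.65 dB

-61.6 dB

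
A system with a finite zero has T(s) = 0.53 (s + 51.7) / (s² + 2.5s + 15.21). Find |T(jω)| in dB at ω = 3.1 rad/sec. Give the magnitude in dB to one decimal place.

9.2 dB

|j3.1 + 51.7| = √(3.1² + 51.7²) = 51.79
|(j3.1)² + 2.5(j3.1) + 15.21| = |5.6 + j7.75| = 9.562
|T(j3.1)| = 0.53 × 51.79 / 9.562 = 2.8709
20 log₁₀(2.8709) = 9.16 dB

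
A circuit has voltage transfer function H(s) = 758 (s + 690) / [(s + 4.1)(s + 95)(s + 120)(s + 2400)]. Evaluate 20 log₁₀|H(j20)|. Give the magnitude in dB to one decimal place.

-60.9 dB

|j20 + 690| = √(20² + 690²) = 690.3
|j20 + 4.1| = √(20² + 4.1²) = 20.42
|j20 + 95| = √(20² + 95²) = 97.08
|j20 + 120| = √(20² + 120²) = 121.7
|j20 + 2400| = √(20² + 2400²) = 2400
|H(j20)| = 758 × 690.3 / (20.42 × 97.08 × 121.7 × 2400) = 0.00090414
20 log₁₀(0.00090414) = -60.88 dB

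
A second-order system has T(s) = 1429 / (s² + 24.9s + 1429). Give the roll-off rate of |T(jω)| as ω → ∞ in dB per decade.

-40 dB/decade

With 0 zeros and 2 poles, the high-frequency asymptotic slope is 20 × (0 − 2) = -40 dB/decade.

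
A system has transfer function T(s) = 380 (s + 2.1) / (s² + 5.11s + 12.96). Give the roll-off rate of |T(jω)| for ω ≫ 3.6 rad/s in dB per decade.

With 1 zero and 2 poles, the high-frequency asymptotic slope is 20 × (1 − 2) = -20 dB/decade.

-20 dB/decade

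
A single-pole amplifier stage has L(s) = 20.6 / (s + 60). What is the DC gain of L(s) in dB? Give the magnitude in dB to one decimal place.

L(0) = 20.6 / 60 = 0.34333
20 log₁₀(0.34333) = -9.29 dB

-9.3 dB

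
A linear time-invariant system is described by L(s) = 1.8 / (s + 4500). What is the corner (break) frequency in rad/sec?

The single real pole at s = −4500 gives a corner at ω = 4500 rad/sec.

4500 rad/sec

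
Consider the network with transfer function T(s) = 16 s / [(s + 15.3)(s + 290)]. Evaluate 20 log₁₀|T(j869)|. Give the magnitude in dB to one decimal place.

|j869| = 869
|j869 + 15.3| = √(869² + 15.3²) = 869.1
|j869 + 290| = √(869² + 290²) = 916.1
|T(j869)| = 16 × 869 / (869.1 × 916.1) = 0.017462
20 log₁₀(0.017462) = -35.16 dB

-35.2 dB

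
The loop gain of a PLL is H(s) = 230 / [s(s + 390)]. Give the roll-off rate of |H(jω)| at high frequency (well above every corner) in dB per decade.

With 0 zeros and 2 poles, the high-frequency asymptotic slope is 20 × (0 − 2) = -40 dB/decade.

-40 dB/decade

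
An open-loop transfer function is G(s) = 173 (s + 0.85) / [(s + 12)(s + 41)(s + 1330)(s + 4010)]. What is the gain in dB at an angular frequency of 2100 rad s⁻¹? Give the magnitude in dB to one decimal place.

|j2100 + 0.85| = √(2100² + 0.85²) = 2100
|j2100 + 12| = √(2100² + 12²) = 2100
|j2100 + 41| = √(2100² + 41²) = 2100
|j2100 + 1330| = √(2100² + 1330²) = 2486
|j2100 + 4010| = √(2100² + 4010²) = 4527
|G(j2100)| = 173 × 2100 / (2100 × 2100 × 2486 × 4527) = 7.32e-09
20 log₁₀(7.32e-09) = -162.71 dB

-162.7 dB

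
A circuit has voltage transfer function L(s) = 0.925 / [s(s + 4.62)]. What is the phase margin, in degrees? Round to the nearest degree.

Gain crossover: |L(jω)| = 1 at ω ≈ 0.2 rad/s.
∠L(j0.2) = −90° − arctan(0.2/4.62) ≈ -92.48°
PM = 180° + (-92.48°) = 87.52°

88 deg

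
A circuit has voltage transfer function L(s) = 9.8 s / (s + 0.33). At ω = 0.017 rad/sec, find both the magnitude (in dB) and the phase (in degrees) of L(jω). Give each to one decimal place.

|j0.017| = 0.017
|j0.017 + 0.33| = √(0.017² + 0.33²) = 0.3304
|L(j0.017)| = 9.8 × 0.017 / 0.3304 = 0.50418
20 log₁₀(0.50418) = -5.95 dB
∠(j0.017) = 90.00°
∠(j0.017 + 0.33) = arctan(0.017/0.33) = 2.95°
∠L(j0.017) = 90.00° − 2.95° = 87.05°

|L| = -5.9 dB, ∠L = 87.1°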